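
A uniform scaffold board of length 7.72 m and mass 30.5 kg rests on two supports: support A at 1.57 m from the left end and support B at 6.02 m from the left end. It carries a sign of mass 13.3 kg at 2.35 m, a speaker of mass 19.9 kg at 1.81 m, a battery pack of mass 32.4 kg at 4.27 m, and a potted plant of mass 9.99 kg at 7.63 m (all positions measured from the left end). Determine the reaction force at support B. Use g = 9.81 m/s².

Take moments about support A.
Beam weight: 30.5 × 9.81 = 299.2 N down at 3.86 m → arm 2.29 m, τ = 299.2 × 2.29 = 685.2 N·m clockwise.
Sign: 13.3 × 9.81 = 130.5 N down at 2.35 m → arm 0.78 m, τ = 130.5 × 0.78 = 101.8 N·m clockwise.
Speaker: 19.9 × 9.81 = 195.2 N down at 1.81 m → arm 0.24 m, τ = 195.2 × 0.24 = 46.85 N·m clockwise.
Battery pack: 32.4 × 9.81 = 317.8 N down at 4.27 m → arm 2.7 m, τ = 317.8 × 2.7 = 858.1 N·m clockwise.
Potted plant: 9.99 × 9.81 = 98 N down at 7.63 m → arm 6.06 m, τ = 98 × 6.06 = 593.9 N·m clockwise.
Net load moment about support A = 2286 N·m clockwise.
Reaction R at support B is upward at 6.02 m, arm 4.45 m → moment R × 4.45 counterclockwise.
Setting net torque to zero: R × 4.45 = 2286 → R = 514 N.

R_B ≈ 514 N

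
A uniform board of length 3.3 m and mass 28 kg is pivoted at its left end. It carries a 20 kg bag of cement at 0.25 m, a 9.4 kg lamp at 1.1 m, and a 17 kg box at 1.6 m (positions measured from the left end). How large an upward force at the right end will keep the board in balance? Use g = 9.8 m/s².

Sum moments about the left end (the unknown pivot reaction has zero arm there).
Beam weight: 28 × 9.8 = 274.4 N down at 1.65 m → arm 1.65 m, τ = 274.4 × 1.65 = 452.8 N·m clockwise.
Bag of cement: 20 × 9.8 = 196 N down at 0.25 m → arm 0.25 m, τ = 196 × 0.25 = 49 N·m clockwise.
Lamp: 9.4 × 9.8 = 92.12 N down at 1.1 m → arm 1.1 m, τ = 92.12 × 1.1 = 101.3 N·m clockwise.
Box: 17 × 9.8 = 166.6 N down at 1.6 m → arm 1.6 m, τ = 166.6 × 1.6 = 266.6 N·m clockwise.
Net moment of the loads = 869.7 N·m clockwise.
The upward force F acts at the right end, arm 3.3 m, giving F × 3.3 counterclockwise.
For rotational equilibrium, F × 3.3 = 869.7, so F = 869.7 / 3.3 = 264 N.

F ≈ 264 N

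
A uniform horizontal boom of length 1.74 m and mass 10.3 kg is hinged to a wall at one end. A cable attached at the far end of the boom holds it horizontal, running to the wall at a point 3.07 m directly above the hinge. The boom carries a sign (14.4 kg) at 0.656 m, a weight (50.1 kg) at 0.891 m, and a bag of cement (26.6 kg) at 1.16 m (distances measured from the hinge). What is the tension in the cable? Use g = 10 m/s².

Take moments about the hinge.
Beam weight: 10.3 × 10 = 103 N down at 0.87 m → arm 0.87 m, τ = 103 × 0.87 = 89.61 N·m clockwise.
Sign: 14.4 × 10 = 144 N down at 0.656 m → arm 0.656 m, τ = 144 × 0.656 = 94.46 N·m clockwise.
Weight: 50.1 × 10 = 501 N down at 0.891 m → arm 0.891 m, τ = 501 × 0.891 = 446.4 N·m clockwise.
Bag of cement: 26.6 × 10 = 266 N down at 1.16 m → arm 1.16 m, τ = 266 × 1.16 = 308.6 N·m clockwise.
Total clockwise load moment = 939.1 N·m.
The cable tension T acts at 1.74 m; only its component perpendicular to the boom, T sinθ, produces torque. sinθ = h/√(h²+d²) = 3.07/√(3.07²+1.74²) = 0.87.
Balancing moments: T × 1.74 × 0.87 = 939.1, giving T = 939.1 / 1.514 = 620 N.

T ≈ 620 N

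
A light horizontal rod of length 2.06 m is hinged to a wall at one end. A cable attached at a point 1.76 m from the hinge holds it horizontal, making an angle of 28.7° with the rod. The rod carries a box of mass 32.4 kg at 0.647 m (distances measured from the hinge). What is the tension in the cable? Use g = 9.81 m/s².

Sum moments about the hinge (the unknown hinge reaction has zero arm there).
Box: 32.4 × 9.81 = 317.8 N down at 0.647 m → arm 0.647 m, τ = 317.8 × 0.647 = 205.6 N·m clockwise.
Total clockwise load moment = 205.6 N·m.
The cable tension T acts at 1.76 m; only its component perpendicular to the rod, T sinθ, produces torque. sin 28.7° = 0.4802.
Στ = 0 ⇒ T × 1.76 × 0.4802 = 205.6 ⇒ T = 205.6 / 0.8452 = 243 N.

T ≈ 243 N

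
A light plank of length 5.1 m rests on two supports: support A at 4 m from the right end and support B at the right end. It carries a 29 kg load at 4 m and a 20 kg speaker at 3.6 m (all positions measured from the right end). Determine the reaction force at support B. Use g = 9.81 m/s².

Take moments about support A.
Load: acts at the support A, moment arm 0 → no torque.
Speaker: 20 × 9.81 = 196.2 N down at 3.6 m → arm 0.4 m, τ = 196.2 × 0.4 = 78.48 N·m clockwise.
Net load moment about support A = 78.48 N·m clockwise.
Reaction R at support B is upward at 0 m, arm 4 m → moment R × 4 counterclockwise.
Setting net torque to zero: R × 4 = 78.48 → R = 19.6 N.

R_B ≈ 19.6 N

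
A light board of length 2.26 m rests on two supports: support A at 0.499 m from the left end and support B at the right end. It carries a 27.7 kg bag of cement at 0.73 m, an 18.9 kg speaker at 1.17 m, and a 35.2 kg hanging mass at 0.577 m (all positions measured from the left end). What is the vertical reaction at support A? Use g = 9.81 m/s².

R_A ≈ 681 N

About support B:
Bag of cement: 27.7 × 9.81 = 271.7 N down at 0.73 m → arm 1.53 m, τ = 271.7 × 1.53 = 415.7 N·m counterclockwise.
Speaker: 18.9 × 9.81 = 185.4 N down at 1.17 m → arm 1.09 m, τ = 185.4 × 1.09 = 202.1 N·m counterclockwise.
Hanging mass: 35.2 × 9.81 = 345.3 N down at 0.577 m → arm 1.683 m, τ = 345.3 × 1.683 = 581.1 N·m counterclockwise.
Net load moment about support B = 1199 N·m counterclockwise.
Reaction R at support A is upward at 0.499 m, arm 1.761 m → moment R × 1.761 clockwise.
Balancing moments: R × 1.761 = 1199, giving R = 681 N.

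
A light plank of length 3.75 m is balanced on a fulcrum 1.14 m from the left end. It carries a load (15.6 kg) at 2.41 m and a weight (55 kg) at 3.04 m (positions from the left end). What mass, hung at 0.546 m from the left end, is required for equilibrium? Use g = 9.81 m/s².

Sum moments about the fulcrum (at 1.14 m from the left end) (the support reaction has zero arm there).
Load: 15.6 × 9.81 = 153 N down at 2.41 m → arm 1.27 m, τ = 153 × 1.27 = 194.3 N·m clockwise.
Weight: 55 × 9.81 = 539.6 N down at 3.04 m → arm 1.9 m, τ = 539.6 × 1.9 = 1025 N·m clockwise.
Net moment of known loads = 1219 N·m clockwise.
An unknown mass m at 0.546 m has arm 0.594 m; its moment is m·g·0.594 counterclockwise.
Balancing moments: m × 9.81 × 0.594 = 1219, giving m = 1219 / (9.81 × 0.594) = 209 kg.

m ≈ 209 kg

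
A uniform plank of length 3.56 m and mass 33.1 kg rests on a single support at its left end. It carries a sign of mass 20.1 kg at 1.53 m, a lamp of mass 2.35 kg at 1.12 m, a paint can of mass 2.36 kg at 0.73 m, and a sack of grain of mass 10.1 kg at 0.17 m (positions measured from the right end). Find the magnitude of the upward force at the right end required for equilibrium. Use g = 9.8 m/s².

Take moments about the left end.
Beam weight: 33.1 × 9.8 = 324.4 N down at 1.78 m → arm 1.78 m, τ = 324.4 × 1.78 = 577.4 N·m clockwise.
Sign: 20.1 × 9.8 = 197 N down at 1.53 m → arm 2.03 m, τ = 197 × 2.03 = 399.9 N·m clockwise.
Lamp: 2.35 × 9.8 = 23.03 N down at 1.12 m → arm 2.44 m, τ = 23.03 × 2.44 = 56.19 N·m clockwise.
Paint can: 2.36 × 9.8 = 23.13 N down at 0.73 m → arm 2.83 m, τ = 23.13 × 2.83 = 65.46 N·m clockwise.
Sack of grain: 10.1 × 9.8 = 98.98 N down at 0.17 m → arm 3.39 m, τ = 98.98 × 3.39 = 335.5 N·m clockwise.
Net moment of the loads = 1434 N·m clockwise.
The upward force F acts at the right end, arm 3.56 m, giving F × 3.56 counterclockwise.
Στ = 0 ⇒ F × 3.56 = 1434 ⇒ F = 1434 / 3.56 = 403 N.

F ≈ 403 N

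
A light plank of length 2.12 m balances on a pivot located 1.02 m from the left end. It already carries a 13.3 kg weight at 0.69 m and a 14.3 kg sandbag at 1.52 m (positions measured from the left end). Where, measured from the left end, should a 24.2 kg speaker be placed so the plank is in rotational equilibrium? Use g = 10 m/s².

x ≈ 0.906 m from the left end

Taking torques about the pivot (at 1.02 m from the left end):
Weight: 13.3 × 10 = 133 N down at 0.69 m → arm 0.33 m, τ = 133 × 0.33 = 43.89 N·m counterclockwise.
Sandbag: 14.3 × 10 = 143 N down at 1.52 m → arm 0.5 m, τ = 143 × 0.5 = 71.5 N·m clockwise.
Net moment of existing loads = 27.61 N·m clockwise.
The speaker weighs 24.2 × 10 = 242 N and must supply an equal counterclockwise moment, so its lever arm about the pivot is 27.61 / 242 = 0.114 m.
That puts it at 1.02 − 0.114 = 0.906 m from the left end.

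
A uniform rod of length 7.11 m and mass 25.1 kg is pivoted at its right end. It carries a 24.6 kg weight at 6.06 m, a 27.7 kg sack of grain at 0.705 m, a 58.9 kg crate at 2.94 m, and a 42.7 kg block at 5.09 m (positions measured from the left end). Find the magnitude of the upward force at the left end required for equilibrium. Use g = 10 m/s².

Take moments about the right end.
Beam weight: 25.1 × 10 = 251 N down at 3.555 m → arm 3.555 m, τ = 251 × 3.555 = 892.3 N·m counterclockwise.
Weight: 24.6 × 10 = 246 N down at 6.06 m → arm 1.05 m, τ = 246 × 1.05 = 258.3 N·m counterclockwise.
Sack of grain: 27.7 × 10 = 277 N down at 0.705 m → arm 6.405 m, τ = 277 × 6.405 = 1774 N·m counterclockwise.
Crate: 58.9 × 10 = 589 N down at 2.94 m → arm 4.17 m, τ = 589 × 4.17 = 2456 N·m counterclockwise.
Block: 42.7 × 10 = 427 N down at 5.09 m → arm 2.02 m, τ = 427 × 2.02 = 862.5 N·m counterclockwise.
Net moment of the loads = 6243 N·m counterclockwise.
The upward force F acts at the left end, arm 7.11 m, giving F × 7.11 clockwise.
Στ = 0 ⇒ F × 7.11 = 6243 ⇒ F = 6243 / 7.11 = 878 N.

F ≈ 878 N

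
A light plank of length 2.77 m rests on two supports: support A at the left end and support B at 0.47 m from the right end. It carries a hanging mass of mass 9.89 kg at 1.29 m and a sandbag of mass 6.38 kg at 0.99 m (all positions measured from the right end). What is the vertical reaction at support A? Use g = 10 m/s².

R_A ≈ 49.7 N

Choose support B as the axis so its reaction then has zero moment arm.
Hanging mass: 9.89 × 10 = 98.9 N down at 1.29 m → arm 0.82 m, τ = 98.9 × 0.82 = 81.1 N·m counterclockwise.
Sandbag: 6.38 × 10 = 63.8 N down at 0.99 m → arm 0.52 m, τ = 63.8 × 0.52 = 33.18 N·m counterclockwise.
Net load moment about support B = 114.3 N·m counterclockwise.
Reaction R at support A is upward at 2.77 m, arm 2.3 m → moment R × 2.3 clockwise.
Balancing moments: R × 2.3 = 114.3, giving R = 49.7 N.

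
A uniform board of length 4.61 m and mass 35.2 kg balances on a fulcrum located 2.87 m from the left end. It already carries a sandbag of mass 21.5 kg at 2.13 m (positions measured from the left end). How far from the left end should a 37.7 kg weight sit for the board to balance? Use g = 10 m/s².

Choose the fulcrum (at 2.87 m from the left end) as the axis so the support reaction has zero arm there.
Beam weight: 35.2 × 10 = 352 N down at 2.305 m → arm 0.565 m, τ = 352 × 0.565 = 198.9 N·m counterclockwise.
Sandbag: 21.5 × 10 = 215 N down at 2.13 m → arm 0.74 m, τ = 215 × 0.74 = 159.1 N·m counterclockwise.
Net moment of existing loads = 358 N·m counterclockwise.
The weight weighs 37.7 × 10 = 377 N and must supply an equal clockwise moment, so its lever arm about the fulcrum is 358 / 377 = 0.95 m.
That puts it at 2.87 + 0.95 = 3.82 m from the left end.

x ≈ 3.82 m from the left end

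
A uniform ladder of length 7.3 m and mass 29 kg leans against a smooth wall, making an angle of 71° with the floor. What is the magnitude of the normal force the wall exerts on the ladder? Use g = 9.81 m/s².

Choose the foot of the ladder as the axis so the floor normal and friction both act there and drop out.
Ladder weight 29×9.81 = 284.5 N acts at 3.65 m along the ladder; its horizontal arm is 3.65·cos71° = 1.188 m → τ = 338 N·m clockwise.
Wall normal N acts horizontally at the top; its moment arm is the height L sinθ = 7.3·sin71° = 6.902 m, counterclockwise.
Στ = 0 ⇒ N × 6.902 = 338 ⇒ N = 49 N.

N_wall ≈ 49 N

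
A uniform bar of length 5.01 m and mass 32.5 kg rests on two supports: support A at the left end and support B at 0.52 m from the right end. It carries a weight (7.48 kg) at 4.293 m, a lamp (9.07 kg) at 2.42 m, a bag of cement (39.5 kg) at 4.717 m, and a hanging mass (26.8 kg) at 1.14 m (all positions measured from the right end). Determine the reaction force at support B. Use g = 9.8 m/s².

Take moments about support A.
Beam weight: 32.5 × 9.8 = 318.5 N down at 2.505 m → arm 2.505 m, τ = 318.5 × 2.505 = 797.8 N·m clockwise.
Weight: 7.48 × 9.8 = 73.3 N down at 4.293 m → arm 0.717 m, τ = 73.3 × 0.717 = 52.56 N·m clockwise.
Lamp: 9.07 × 9.8 = 88.89 N down at 2.42 m → arm 2.59 m, τ = 88.89 × 2.59 = 230.2 N·m clockwise.
Bag of cement: 39.5 × 9.8 = 387.1 N down at 4.717 m → arm 0.293 m, τ = 387.1 × 0.293 = 113.4 N·m clockwise.
Hanging mass: 26.8 × 9.8 = 262.6 N down at 1.14 m → arm 3.87 m, τ = 262.6 × 3.87 = 1016 N·m clockwise.
Net load moment about support A = 2210 N·m clockwise.
Reaction R at support B is upward at 0.52 m, arm 4.49 m → moment R × 4.49 counterclockwise.
Στ = 0 ⇒ R × 4.49 = 2210 ⇒ R = 492 N.

R_B ≈ 492 N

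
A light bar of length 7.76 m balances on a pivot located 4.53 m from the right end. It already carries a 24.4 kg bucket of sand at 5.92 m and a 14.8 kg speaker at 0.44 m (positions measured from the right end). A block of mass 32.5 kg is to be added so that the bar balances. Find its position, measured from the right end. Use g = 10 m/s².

Choose the pivot (at 4.53 m from the right end) as the axis so the support reaction has zero arm there.
Bucket of sand: 24.4 × 10 = 244 N down at 5.92 m → arm 1.39 m, τ = 244 × 1.39 = 339.2 N·m counterclockwise.
Speaker: 14.8 × 10 = 148 N down at 0.44 m → arm 4.09 m, τ = 148 × 4.09 = 605.3 N·m clockwise.
Net moment of existing loads = 266.1 N·m clockwise.
The block weighs 32.5 × 10 = 325 N and must supply an equal counterclockwise moment, so its lever arm about the pivot is 266.1 / 325 = 0.819 m.
That puts it at 4.53 + 0.819 = 5.35 m from the right end.

x ≈ 5.35 m from the right end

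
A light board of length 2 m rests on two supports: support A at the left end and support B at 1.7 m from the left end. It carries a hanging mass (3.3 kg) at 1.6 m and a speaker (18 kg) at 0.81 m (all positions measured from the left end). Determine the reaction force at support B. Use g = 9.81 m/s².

R_B ≈ 115 N

About support A:
Hanging mass: 3.3 × 9.81 = 32.37 N down at 1.6 m → arm 1.6 m, τ = 32.37 × 1.6 = 51.79 N·m clockwise.
Speaker: 18 × 9.81 = 176.6 N down at 0.81 m → arm 0.81 m, τ = 176.6 × 0.81 = 143 N·m clockwise.
Net load moment about support A = 194.8 N·m clockwise.
Reaction R at support B is upward at 1.7 m, arm 1.7 m → moment R × 1.7 counterclockwise.
Setting net torque to zero: R × 1.7 = 194.8 → R = 115 N.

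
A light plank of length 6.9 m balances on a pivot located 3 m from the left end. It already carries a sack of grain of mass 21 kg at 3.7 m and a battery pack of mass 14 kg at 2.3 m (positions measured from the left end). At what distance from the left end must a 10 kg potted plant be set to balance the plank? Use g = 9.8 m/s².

Sum moments about the pivot (at 3 m from the left end) (the support reaction has zero arm there).
Sack of grain: 21 × 9.8 = 205.8 N down at 3.7 m → arm 0.7 m, τ = 205.8 × 0.7 = 144.1 N·m clockwise.
Battery pack: 14 × 9.8 = 137.2 N down at 2.3 m → arm 0.7 m, τ = 137.2 × 0.7 = 96.04 N·m counterclockwise.
Net moment of existing loads = 48.06 N·m clockwise.
The potted plant weighs 10 × 9.8 = 98 N and must supply an equal counterclockwise moment, so its lever arm about the pivot is 48.06 / 98 = 0.49 m.
That puts it at 3 − 0.49 = 2.51 m from the left end.

x ≈ 2.51 m from the left end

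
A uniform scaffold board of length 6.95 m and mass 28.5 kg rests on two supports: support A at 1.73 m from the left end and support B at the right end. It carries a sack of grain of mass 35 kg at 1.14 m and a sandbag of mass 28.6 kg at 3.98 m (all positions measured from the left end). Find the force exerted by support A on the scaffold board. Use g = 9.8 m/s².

R_A ≈ 727 N

Taking torques about support B:
Beam weight: 28.5 × 9.8 = 279.3 N down at 3.475 m → arm 3.475 m, τ = 279.3 × 3.475 = 970.6 N·m counterclockwise.
Sack of grain: 35 × 9.8 = 343 N down at 1.14 m → arm 5.81 m, τ = 343 × 5.81 = 1993 N·m counterclockwise.
Sandbag: 28.6 × 9.8 = 280.3 N down at 3.98 m → arm 2.97 m, τ = 280.3 × 2.97 = 832.5 N·m counterclockwise.
Net load moment about support B = 3796 N·m counterclockwise.
Reaction R at support A is upward at 1.73 m, arm 5.22 m → moment R × 5.22 clockwise.
Balancing moments: R × 5.22 = 3796, giving R = 727 N.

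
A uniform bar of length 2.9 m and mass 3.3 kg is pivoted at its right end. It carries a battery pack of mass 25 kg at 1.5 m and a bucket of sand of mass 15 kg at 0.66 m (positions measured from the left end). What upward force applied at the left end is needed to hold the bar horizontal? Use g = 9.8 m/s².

Sum moments about the right end (the unknown pivot reaction has zero arm there).
Beam weight: 3.3 × 9.8 = 32.34 N down at 1.45 m → arm 1.45 m, τ = 32.34 × 1.45 = 46.89 N·m counterclockwise.
Battery pack: 25 × 9.8 = 245 N down at 1.5 m → arm 1.4 m, τ = 245 × 1.4 = 343 N·m counterclockwise.
Bucket of sand: 15 × 9.8 = 147 N down at 0.66 m → arm 2.24 m, τ = 147 × 2.24 = 329.3 N·m counterclockwise.
Net moment of the loads = 719.2 N·m counterclockwise.
The upward force F acts at the left end, arm 2.9 m, giving F × 2.9 clockwise.
Setting net torque to zero: F × 2.9 = 719.2 → F = 719.2 / 2.9 = 248 N.

F ≈ 248 N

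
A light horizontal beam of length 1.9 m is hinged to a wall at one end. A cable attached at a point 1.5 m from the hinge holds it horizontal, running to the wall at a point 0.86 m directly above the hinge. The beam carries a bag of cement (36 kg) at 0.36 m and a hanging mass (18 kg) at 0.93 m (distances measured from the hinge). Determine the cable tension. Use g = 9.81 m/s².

Taking torques about the hinge:
Bag of cement: 36 × 9.81 = 353.2 N down at 0.36 m → arm 0.36 m, τ = 353.2 × 0.36 = 127.2 N·m clockwise.
Hanging mass: 18 × 9.81 = 176.6 N down at 0.93 m → arm 0.93 m, τ = 176.6 × 0.93 = 164.2 N·m clockwise.
Total clockwise load moment = 291.4 N·m.
The cable tension T acts at 1.5 m; only its component perpendicular to the beam, T sinθ, produces torque. sinθ = h/√(h²+d²) = 0.86/√(0.86²+1.5²) = 0.4974.
Στ = 0 ⇒ T × 1.5 × 0.4974 = 291.4 ⇒ T = 291.4 / 0.7461 = 391 N.

T ≈ 391 N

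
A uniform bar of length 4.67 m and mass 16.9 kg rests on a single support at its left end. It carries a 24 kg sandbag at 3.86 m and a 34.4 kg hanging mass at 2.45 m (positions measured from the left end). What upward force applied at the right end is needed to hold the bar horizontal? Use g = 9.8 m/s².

F ≈ 454 N

Taking torques about the left end:
Beam weight: 16.9 × 9.8 = 165.6 N down at 2.335 m → arm 2.335 m, τ = 165.6 × 2.335 = 386.7 N·m clockwise.
Sandbag: 24 × 9.8 = 235.2 N down at 3.86 m → arm 3.86 m, τ = 235.2 × 3.86 = 907.9 N·m clockwise.
Hanging mass: 34.4 × 9.8 = 337.1 N down at 2.45 m → arm 2.45 m, τ = 337.1 × 2.45 = 825.9 N·m clockwise.
Net moment of the loads = 2120 N·m clockwise.
The upward force F acts at the right end, arm 4.67 m, giving F × 4.67 counterclockwise.
For rotational equilibrium, F × 4.67 = 2120, so F = 2120 / 4.67 = 454 N.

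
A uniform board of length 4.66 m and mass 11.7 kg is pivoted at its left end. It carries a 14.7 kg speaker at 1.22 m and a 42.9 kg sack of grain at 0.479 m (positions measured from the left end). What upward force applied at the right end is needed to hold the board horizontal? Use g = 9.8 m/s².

F ≈ 138 N

Choose the left end as the axis so the unknown pivot reaction has zero arm there.
Beam weight: 11.7 × 9.8 = 114.7 N down at 2.33 m → arm 2.33 m, τ = 114.7 × 2.33 = 267.3 N·m clockwise.
Speaker: 14.7 × 9.8 = 144.1 N down at 1.22 m → arm 1.22 m, τ = 144.1 × 1.22 = 175.8 N·m clockwise.
Sack of grain: 42.9 × 9.8 = 420.4 N down at 0.479 m → arm 0.479 m, τ = 420.4 × 0.479 = 201.4 N·m clockwise.
Net moment of the loads = 644.5 N·m clockwise.
The upward force F acts at the right end, arm 4.66 m, giving F × 4.66 counterclockwise.
Setting net torque to zero: F × 4.66 = 644.5 → F = 644.5 / 4.66 = 138 N.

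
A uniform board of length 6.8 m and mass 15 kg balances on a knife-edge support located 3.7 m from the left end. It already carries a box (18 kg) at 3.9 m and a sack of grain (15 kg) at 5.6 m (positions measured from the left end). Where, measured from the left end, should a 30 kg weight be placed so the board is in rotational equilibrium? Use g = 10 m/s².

Take moments about the knife-edge support (at 3.7 m from the left end).
Beam weight: 15 × 10 = 150 N down at 3.4 m → arm 0.3 m, τ = 150 × 0.3 = 45 N·m counterclockwise.
Box: 18 × 10 = 180 N down at 3.9 m → arm 0.2 m, τ = 180 × 0.2 = 36 N·m clockwise.
Sack of grain: 15 × 10 = 150 N down at 5.6 m → arm 1.9 m, τ = 150 × 1.9 = 285 N·m clockwise.
Net moment of existing loads = 276 N·m clockwise.
The weight weighs 30 × 10 = 300 N and must supply an equal counterclockwise moment, so its lever arm about the knife-edge support is 276 / 300 = 0.92 m.
That puts it at 3.7 − 0.92 = 2.78 m from the left end.

x ≈ 2.78 m from the left end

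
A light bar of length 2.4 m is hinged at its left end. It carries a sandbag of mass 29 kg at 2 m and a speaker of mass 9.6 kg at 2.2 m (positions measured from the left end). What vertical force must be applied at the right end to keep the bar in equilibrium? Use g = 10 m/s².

Sum moments about the left end (the unknown pivot reaction has zero arm there).
Sandbag: 29 × 10 = 290 N down at 2 m → arm 2 m, τ = 290 × 2 = 580 N·m clockwise.
Speaker: 9.6 × 10 = 96 N down at 2.2 m → arm 2.2 m, τ = 96 × 2.2 = 211.2 N·m clockwise.
Net moment of the loads = 791.2 N·m clockwise.
The upward force F acts at the right end, arm 2.4 m, giving F × 2.4 counterclockwise.
Setting net torque to zero: F × 2.4 = 791.2 → F = 791.2 / 2.4 = 330 N.

F ≈ 330 N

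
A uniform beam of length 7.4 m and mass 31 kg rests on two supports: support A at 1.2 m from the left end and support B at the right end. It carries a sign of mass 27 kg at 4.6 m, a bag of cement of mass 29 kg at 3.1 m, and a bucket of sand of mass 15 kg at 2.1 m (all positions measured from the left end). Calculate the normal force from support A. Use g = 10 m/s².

Sum moments about support B (its reaction then has zero moment arm).
Beam weight: 31 × 10 = 310 N down at 3.7 m → arm 3.7 m, τ = 310 × 3.7 = 1147 N·m counterclockwise.
Sign: 27 × 10 = 270 N down at 4.6 m → arm 2.8 m, τ = 270 × 2.8 = 756 N·m counterclockwise.
Bag of cement: 29 × 10 = 290 N down at 3.1 m → arm 4.3 m, τ = 290 × 4.3 = 1247 N·m counterclockwise.
Bucket of sand: 15 × 10 = 150 N down at 2.1 m → arm 5.3 m, τ = 150 × 5.3 = 795 N·m counterclockwise.
Net load moment about support B = 3945 N·m counterclockwise.
Reaction R at support A is upward at 1.2 m, arm 6.2 m → moment R × 6.2 clockwise.
Setting net torque to zero: R × 6.2 = 3945 → R = 636 N.

R_A ≈ 636 N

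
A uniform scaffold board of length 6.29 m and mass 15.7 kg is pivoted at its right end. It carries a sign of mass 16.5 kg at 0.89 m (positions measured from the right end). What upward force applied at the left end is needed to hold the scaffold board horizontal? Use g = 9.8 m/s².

F ≈ 99.8 N

Sum moments about the right end (the unknown pivot reaction has zero arm there).
Beam weight: 15.7 × 9.8 = 153.9 N down at 3.145 m → arm 3.145 m, τ = 153.9 × 3.145 = 484 N·m counterclockwise.
Sign: 16.5 × 9.8 = 161.7 N down at 0.89 m → arm 0.89 m, τ = 161.7 × 0.89 = 143.9 N·m counterclockwise.
Net moment of the loads = 627.9 N·m counterclockwise.
The upward force F acts at the left end, arm 6.29 m, giving F × 6.29 clockwise.
Setting net torque to zero: F × 6.29 = 627.9 → F = 627.9 / 6.29 = 99.8 N.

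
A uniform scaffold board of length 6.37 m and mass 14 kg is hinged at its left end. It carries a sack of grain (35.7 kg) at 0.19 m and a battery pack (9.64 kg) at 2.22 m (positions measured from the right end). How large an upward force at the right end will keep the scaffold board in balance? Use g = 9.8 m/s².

Choose the left end as the axis so the unknown pivot reaction has zero arm there.
Beam weight: 14 × 9.8 = 137.2 N down at 3.185 m → arm 3.185 m, τ = 137.2 × 3.185 = 437 N·m clockwise.
Sack of grain: 35.7 × 9.8 = 349.9 N down at 0.19 m → arm 6.18 m, τ = 349.9 × 6.18 = 2162 N·m clockwise.
Battery pack: 9.64 × 9.8 = 94.47 N down at 2.22 m → arm 4.15 m, τ = 94.47 × 4.15 = 392.1 N·m clockwise.
Net moment of the loads = 2991 N·m clockwise.
The upward force F acts at the right end, arm 6.37 m, giving F × 6.37 counterclockwise.
Balancing moments: F × 6.37 = 2991, giving F = 2991 / 6.37 = 470 N.

F ≈ 470 N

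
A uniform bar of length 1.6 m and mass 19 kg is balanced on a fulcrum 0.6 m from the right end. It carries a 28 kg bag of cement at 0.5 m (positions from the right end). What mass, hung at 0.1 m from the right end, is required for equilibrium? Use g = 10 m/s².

m ≈ 2 kg

Choose the fulcrum (at 0.6 m from the right end) as the axis so the support reaction has zero arm there.
Beam weight: 19 × 10 = 190 N down at 0.8 m → arm 0.2 m, τ = 190 × 0.2 = 38 N·m counterclockwise.
Bag of cement: 28 × 10 = 280 N down at 0.5 m → arm 0.1 m, τ = 280 × 0.1 = 28 N·m clockwise.
Net moment of known loads = 10 N·m counterclockwise.
An unknown mass m at 0.1 m has arm 0.5 m; its moment is m·g·0.5 clockwise.
For rotational equilibrium, m × 10 × 0.5 = 10, so m = 10 / (10 × 0.5) = 2 kg.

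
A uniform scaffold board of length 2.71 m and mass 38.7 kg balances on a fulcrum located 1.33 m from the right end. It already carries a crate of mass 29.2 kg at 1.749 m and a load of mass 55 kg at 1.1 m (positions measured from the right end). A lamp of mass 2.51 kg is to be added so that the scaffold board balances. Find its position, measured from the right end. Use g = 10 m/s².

x ≈ 1.11 m from the right end

Choose the fulcrum (at 1.33 m from the right end) as the axis so the support reaction has zero arm there.
Beam weight: 38.7 × 10 = 387 N down at 1.355 m → arm 0.025 m, τ = 387 × 0.025 = 9.675 N·m counterclockwise.
Crate: 29.2 × 10 = 292 N down at 1.749 m → arm 0.419 m, τ = 292 × 0.419 = 122.3 N·m counterclockwise.
Load: 55 × 10 = 550 N down at 1.1 m → arm 0.23 m, τ = 550 × 0.23 = 126.5 N·m clockwise.
Net moment of existing loads = 5.475 N·m counterclockwise.
The lamp weighs 2.51 × 10 = 25.1 N and must supply an equal clockwise moment, so its lever arm about the fulcrum is 5.475 / 25.1 = 0.218 m.
That puts it at 1.33 − 0.218 = 1.11 m from the right end.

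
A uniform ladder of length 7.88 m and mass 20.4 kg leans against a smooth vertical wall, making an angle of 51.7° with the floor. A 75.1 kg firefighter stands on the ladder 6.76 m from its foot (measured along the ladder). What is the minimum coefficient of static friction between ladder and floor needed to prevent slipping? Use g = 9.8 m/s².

Sum moments about the foot of the ladder (the floor normal and friction both act there and drop out).
Ladder weight 20.4×9.8 = 199.9 N acts at 3.94 m along the ladder; its horizontal arm is 3.94·cos51.7° = 2.442 m → τ = 488.2 N·m clockwise.
Firefighter: 75.1×9.8 = 736 N at 6.76 m → arm 4.19 m → τ = 3084 N·m clockwise.
Wall normal N acts horizontally at the top; its moment arm is the height L sinθ = 7.88·sin51.7° = 6.184 m, counterclockwise.
For rotational equilibrium, N × 6.184 = 3572, so N = 577.6 N.
ΣFx = 0 ⇒ f = N_wall = 577.6 N. ΣFy = 0 ⇒ N_floor = 935.9 N.
μ_min = f / N_floor = 577.6 / 935.9 = 0.617.

μ_min ≈ 0.617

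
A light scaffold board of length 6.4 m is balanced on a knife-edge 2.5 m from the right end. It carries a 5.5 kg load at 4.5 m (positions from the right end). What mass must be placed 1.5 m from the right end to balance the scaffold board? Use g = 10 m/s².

m ≈ 11 kg

Choose the knife-edge (at 2.5 m from the right end) as the axis so the support reaction has zero arm there.
Load: 5.5 × 10 = 55 N down at 4.5 m → arm 2 m, τ = 55 × 2 = 110 N·m counterclockwise.
Net moment of known loads = 110 N·m counterclockwise.
An unknown mass m at 1.5 m has arm 1 m; its moment is m·g·1 clockwise.
Στ = 0 ⇒ m × 10 × 1 = 110 ⇒ m = 110 / (10 × 1) = 11 kg.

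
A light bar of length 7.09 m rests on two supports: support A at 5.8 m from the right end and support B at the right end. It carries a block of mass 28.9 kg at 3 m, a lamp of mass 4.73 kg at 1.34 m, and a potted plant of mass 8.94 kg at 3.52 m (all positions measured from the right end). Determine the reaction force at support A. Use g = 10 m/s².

Take moments about support B.
Block: 28.9 × 10 = 289 N down at 3 m → arm 3 m, τ = 289 × 3 = 867 N·m counterclockwise.
Lamp: 4.73 × 10 = 47.3 N down at 1.34 m → arm 1.34 m, τ = 47.3 × 1.34 = 63.38 N·m counterclockwise.
Potted plant: 8.94 × 10 = 89.4 N down at 3.52 m → arm 3.52 m, τ = 89.4 × 3.52 = 314.7 N·m counterclockwise.
Net load moment about support B = 1245 N·m counterclockwise.
Reaction R at support A is upward at 5.8 m, arm 5.8 m → moment R × 5.8 clockwise.
Setting net torque to zero: R × 5.8 = 1245 → R = 215 N.

R_A ≈ 215 N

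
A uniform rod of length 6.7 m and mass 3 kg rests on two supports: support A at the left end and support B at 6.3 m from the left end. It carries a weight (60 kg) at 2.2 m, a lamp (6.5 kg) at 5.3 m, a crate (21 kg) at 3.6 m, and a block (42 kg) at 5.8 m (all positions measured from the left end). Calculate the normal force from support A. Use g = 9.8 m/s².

R_A ≈ 527 N

Sum moments about support B (its reaction then has zero moment arm).
Beam weight: 3 × 9.8 = 29.4 N down at 3.35 m → arm 2.95 m, τ = 29.4 × 2.95 = 86.73 N·m counterclockwise.
Weight: 60 × 9.8 = 588 N down at 2.2 m → arm 4.1 m, τ = 588 × 4.1 = 2411 N·m counterclockwise.
Lamp: 6.5 × 9.8 = 63.7 N down at 5.3 m → arm 1 m, τ = 63.7 × 1 = 63.7 N·m counterclockwise.
Crate: 21 × 9.8 = 205.8 N down at 3.6 m → arm 2.7 m, τ = 205.8 × 2.7 = 555.7 N·m counterclockwise.
Block: 42 × 9.8 = 411.6 N down at 5.8 m → arm 0.5 m, τ = 411.6 × 0.5 = 205.8 N·m counterclockwise.
Net load moment about support B = 3323 N·m counterclockwise.
Reaction R at support A is upward at 0 m, arm 6.3 m → moment R × 6.3 clockwise.
Setting net torque to zero: R × 6.3 = 3323 → R = 527 N.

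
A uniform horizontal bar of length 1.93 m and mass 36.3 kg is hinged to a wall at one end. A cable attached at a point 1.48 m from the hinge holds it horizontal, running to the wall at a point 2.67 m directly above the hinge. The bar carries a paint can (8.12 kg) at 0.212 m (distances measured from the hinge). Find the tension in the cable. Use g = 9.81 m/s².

T ≈ 279 N

Sum moments about the hinge (the unknown hinge reaction has zero arm there).
Beam weight: 36.3 × 9.81 = 356.1 N down at 0.965 m → arm 0.965 m, τ = 356.1 × 0.965 = 343.6 N·m clockwise.
Paint can: 8.12 × 9.81 = 79.66 N down at 0.212 m → arm 0.212 m, τ = 79.66 × 0.212 = 16.89 N·m clockwise.
Total clockwise load moment = 360.5 N·m.
The cable tension T acts at 1.48 m; only its component perpendicular to the bar, T sinθ, produces torque. sinθ = h/√(h²+d²) = 2.67/√(2.67²+1.48²) = 0.8746.
Στ = 0 ⇒ T × 1.48 × 0.8746 = 360.5 ⇒ T = 360.5 / 1.294 = 279 N.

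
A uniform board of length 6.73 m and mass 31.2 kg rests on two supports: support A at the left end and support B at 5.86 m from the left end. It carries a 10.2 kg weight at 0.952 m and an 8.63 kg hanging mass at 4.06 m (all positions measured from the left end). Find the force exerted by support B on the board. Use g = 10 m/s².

R_B ≈ 256 N

Choose support A as the axis so its reaction then has zero moment arm.
Beam weight: 31.2 × 10 = 312 N down at 3.365 m → arm 3.365 m, τ = 312 × 3.365 = 1050 N·m clockwise.
Weight: 10.2 × 10 = 102 N down at 0.952 m → arm 0.952 m, τ = 102 × 0.952 = 97.1 N·m clockwise.
Hanging mass: 8.63 × 10 = 86.3 N down at 4.06 m → arm 4.06 m, τ = 86.3 × 4.06 = 350.4 N·m clockwise.
Net load moment about support A = 1498 N·m clockwise.
Reaction R at support B is upward at 5.86 m, arm 5.86 m → moment R × 5.86 counterclockwise.
Setting net torque to zero: R × 5.86 = 1498 → R = 256 N.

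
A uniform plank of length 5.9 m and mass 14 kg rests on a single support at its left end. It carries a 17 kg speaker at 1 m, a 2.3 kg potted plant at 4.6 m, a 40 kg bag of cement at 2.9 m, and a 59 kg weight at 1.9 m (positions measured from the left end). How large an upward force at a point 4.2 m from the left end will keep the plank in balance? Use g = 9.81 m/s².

Choose the left end as the axis so the unknown pivot reaction has zero arm there.
Beam weight: 14 × 9.81 = 137.3 N down at 2.95 m → arm 2.95 m, τ = 137.3 × 2.95 = 405 N·m clockwise.
Speaker: 17 × 9.81 = 166.8 N down at 1 m → arm 1 m, τ = 166.8 × 1 = 166.8 N·m clockwise.
Potted plant: 2.3 × 9.81 = 22.56 N down at 4.6 m → arm 4.6 m, τ = 22.56 × 4.6 = 103.8 N·m clockwise.
Bag of cement: 40 × 9.81 = 392.4 N down at 2.9 m → arm 2.9 m, τ = 392.4 × 2.9 = 1138 N·m clockwise.
Weight: 59 × 9.81 = 578.8 N down at 1.9 m → arm 1.9 m, τ = 578.8 × 1.9 = 1100 N·m clockwise.
Net moment of the loads = 2914 N·m clockwise.
The upward force F acts at a point 4.2 m from the left end, arm 4.2 m, giving F × 4.2 counterclockwise.
Στ = 0 ⇒ F × 4.2 = 2914 ⇒ F = 2914 / 4.2 = 694 N.

F ≈ 694 N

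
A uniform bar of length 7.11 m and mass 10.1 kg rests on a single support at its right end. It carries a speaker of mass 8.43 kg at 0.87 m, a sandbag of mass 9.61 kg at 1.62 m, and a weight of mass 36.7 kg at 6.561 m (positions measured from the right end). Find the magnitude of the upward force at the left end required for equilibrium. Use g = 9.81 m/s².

F ≈ 413 N

About the right end:
Beam weight: 10.1 × 9.81 = 99.08 N down at 3.555 m → arm 3.555 m, τ = 99.08 × 3.555 = 352.2 N·m counterclockwise.
Speaker: 8.43 × 9.81 = 82.7 N down at 0.87 m → arm 0.87 m, τ = 82.7 × 0.87 = 71.95 N·m counterclockwise.
Sandbag: 9.61 × 9.81 = 94.27 N down at 1.62 m → arm 1.62 m, τ = 94.27 × 1.62 = 152.7 N·m counterclockwise.
Weight: 36.7 × 9.81 = 360 N down at 6.561 m → arm 6.561 m, τ = 360 × 6.561 = 2362 N·m counterclockwise.
Net moment of the loads = 2939 N·m counterclockwise.
The upward force F acts at the left end, arm 7.11 m, giving F × 7.11 clockwise.
Setting net torque to zero: F × 7.11 = 2939 → F = 2939 / 7.11 = 413 N.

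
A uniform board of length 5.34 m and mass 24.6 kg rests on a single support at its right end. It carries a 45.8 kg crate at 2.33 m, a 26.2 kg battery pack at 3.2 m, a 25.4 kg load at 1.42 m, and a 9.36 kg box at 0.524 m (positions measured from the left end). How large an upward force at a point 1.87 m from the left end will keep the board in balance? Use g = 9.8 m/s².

F ≈ 1140 N

Taking torques about the right end:
Beam weight: 24.6 × 9.8 = 241.1 N down at 2.67 m → arm 2.67 m, τ = 241.1 × 2.67 = 643.7 N·m counterclockwise.
Crate: 45.8 × 9.8 = 448.8 N down at 2.33 m → arm 3.01 m, τ = 448.8 × 3.01 = 1351 N·m counterclockwise.
Battery pack: 26.2 × 9.8 = 256.8 N down at 3.2 m → arm 2.14 m, τ = 256.8 × 2.14 = 549.6 N·m counterclockwise.
Load: 25.4 × 9.8 = 248.9 N down at 1.42 m → arm 3.92 m, τ = 248.9 × 3.92 = 975.7 N·m counterclockwise.
Box: 9.36 × 9.8 = 91.73 N down at 0.524 m → arm 4.816 m, τ = 91.73 × 4.816 = 441.8 N·m counterclockwise.
Net moment of the loads = 3962 N·m counterclockwise.
The upward force F acts at a point 1.87 m from the left end, arm 3.47 m, giving F × 3.47 clockwise.
Setting net torque to zero: F × 3.47 = 3962 → F = 3962 / 3.47 = 1140 N.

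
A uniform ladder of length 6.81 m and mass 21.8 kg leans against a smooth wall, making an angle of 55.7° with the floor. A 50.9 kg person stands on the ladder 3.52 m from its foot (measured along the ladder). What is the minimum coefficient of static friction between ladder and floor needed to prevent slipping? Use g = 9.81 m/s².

μ_min ≈ 0.349

Choose the foot of the ladder as the axis so the floor normal and friction both act there and drop out.
Ladder weight 21.8×9.81 = 213.9 N acts at 3.405 m along the ladder; its horizontal arm is 3.405·cos55.7° = 1.919 m → τ = 410.5 N·m clockwise.
Person: 50.9×9.81 = 499.3 N at 3.52 m → arm 1.984 m → τ = 990.6 N·m clockwise.
Wall normal N acts horizontally at the top; its moment arm is the height L sinθ = 6.81·sin55.7° = 5.626 m, counterclockwise.
For rotational equilibrium, N × 5.626 = 1401, so N = 249 N.
ΣFx = 0 ⇒ f = N_wall = 249 N. ΣFy = 0 ⇒ N_floor = 713.2 N.
μ_min = f / N_floor = 249 / 713.2 = 0.349.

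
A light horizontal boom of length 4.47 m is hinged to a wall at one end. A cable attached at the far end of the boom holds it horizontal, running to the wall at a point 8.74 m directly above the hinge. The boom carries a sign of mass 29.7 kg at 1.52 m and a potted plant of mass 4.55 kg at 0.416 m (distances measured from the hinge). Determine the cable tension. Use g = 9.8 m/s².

T ≈ 116 N

Taking torques about the hinge:
Sign: 29.7 × 9.8 = 291.1 N down at 1.52 m → arm 1.52 m, τ = 291.1 × 1.52 = 442.5 N·m clockwise.
Potted plant: 4.55 × 9.8 = 44.59 N down at 0.416 m → arm 0.416 m, τ = 44.59 × 0.416 = 18.55 N·m clockwise.
Total clockwise load moment = 461.1 N·m.
The cable tension T acts at 4.47 m; only its component perpendicular to the boom, T sinθ, produces torque. sinθ = h/√(h²+d²) = 8.74/√(8.74²+4.47²) = 0.8903.
For rotational equilibrium, T × 4.47 × 0.8903 = 461.1, so T = 461.1 / 3.98 = 116 N.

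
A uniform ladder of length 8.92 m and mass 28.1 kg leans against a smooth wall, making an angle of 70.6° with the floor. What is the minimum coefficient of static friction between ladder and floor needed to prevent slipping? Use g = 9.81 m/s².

μ_min ≈ 0.176

Take moments about the foot of the ladder.
Ladder weight 28.1×9.81 = 275.7 N acts at 4.46 m along the ladder; its horizontal arm is 4.46·cos70.6° = 1.481 m → τ = 408.3 N·m clockwise.
Wall normal N acts horizontally at the top; its moment arm is the height L sinθ = 8.92·sin70.6° = 8.414 m, counterclockwise.
Setting net torque to zero: N × 8.414 = 408.3 → N = 48.53 N.
ΣFx = 0 ⇒ f = N_wall = 48.53 N. ΣFy = 0 ⇒ N_floor = 275.7 N.
μ_min = f / N_floor = 48.53 / 275.7 = 0.176.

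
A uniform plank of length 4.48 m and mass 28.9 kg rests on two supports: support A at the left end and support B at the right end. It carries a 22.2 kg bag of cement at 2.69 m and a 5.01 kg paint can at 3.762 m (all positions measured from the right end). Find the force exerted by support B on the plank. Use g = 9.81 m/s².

R_B ≈ 237 N

Taking torques about support A:
Beam weight: 28.9 × 9.81 = 283.5 N down at 2.24 m → arm 2.24 m, τ = 283.5 × 2.24 = 635 N·m clockwise.
Bag of cement: 22.2 × 9.81 = 217.8 N down at 2.69 m → arm 1.79 m, τ = 217.8 × 1.79 = 389.9 N·m clockwise.
Paint can: 5.01 × 9.81 = 49.15 N down at 3.762 m → arm 0.718 m, τ = 49.15 × 0.718 = 35.29 N·m clockwise.
Net load moment about support A = 1060 N·m clockwise.
Reaction R at support B is upward at 0 m, arm 4.48 m → moment R × 4.48 counterclockwise.
Στ = 0 ⇒ R × 4.48 = 1060 ⇒ R = 237 N.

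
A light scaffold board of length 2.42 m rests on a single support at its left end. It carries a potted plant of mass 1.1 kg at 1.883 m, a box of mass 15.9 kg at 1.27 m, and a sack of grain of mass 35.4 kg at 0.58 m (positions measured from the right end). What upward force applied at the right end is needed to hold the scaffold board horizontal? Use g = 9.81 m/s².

F ≈ 341 N

Choose the left end as the axis so the unknown pivot reaction has zero arm there.
Potted plant: 1.1 × 9.81 = 10.79 N down at 1.883 m → arm 0.537 m, τ = 10.79 × 0.537 = 5.794 N·m clockwise.
Box: 15.9 × 9.81 = 156 N down at 1.27 m → arm 1.15 m, τ = 156 × 1.15 = 179.4 N·m clockwise.
Sack of grain: 35.4 × 9.81 = 347.3 N down at 0.58 m → arm 1.84 m, τ = 347.3 × 1.84 = 639 N·m clockwise.
Net moment of the loads = 824.2 N·m clockwise.
The upward force F acts at the right end, arm 2.42 m, giving F × 2.42 counterclockwise.
For rotational equilibrium, F × 2.42 = 824.2, so F = 824.2 / 2.42 = 341 N.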